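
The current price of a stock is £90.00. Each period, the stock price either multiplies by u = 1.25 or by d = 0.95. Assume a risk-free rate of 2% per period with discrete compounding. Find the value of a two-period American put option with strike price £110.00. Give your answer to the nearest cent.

Risk-neutral probability p = (1 + 0.02 − 0.95)/(1.25 − 0.95) = 0.0700/0.3000 = 0.2333
Terminal stock prices: S_uu = 140.6, S_ud = 106.9, S_dd = 81.22
Terminal payoffs (K − S): max(-30.62, 0) = 0, max(3.125, 0) = 3.125, max(28.78, 0) = 28.78
Node u (S = 112.5): continuation = 1/1.02·[0.2333·0.0000 + 0.7667·3.1250] = 2.3489; exercise value = 0.0000 ≤ continuation, so V_u = 2.3489
Node d (S = 85.5): continuation = 1/1.02·[0.2333·3.1250 + 0.7667·28.7750] = 22.3431; exercise value = 24.5000 > continuation, so V_d = 24.5000 (exercise)
Node 0 (S = 90): continuation = 1/1.02·[0.2333·2.3489 + 0.7667·24.5000] = 18.9524; exercise value = 20.0000 > continuation, so V_0 = 20.0000 (exercise)

£20.00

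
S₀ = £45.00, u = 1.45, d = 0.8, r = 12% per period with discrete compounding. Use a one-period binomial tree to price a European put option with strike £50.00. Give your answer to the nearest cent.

£6.35

Risk-neutral probability p = (1 + 0.12 − 0.8)/(1.45 − 0.8) = 0.3200/0.6500 = 0.4923
Terminal stock prices: S_u = 65.25, S_d = 36
Terminal payoffs (K − S): max(-15.25, 0) = 0, max(14, 0) = 14
Node 0 (S = 45): V_0 = 1/1.12·[0.4923·0.0000 + 0.5077·14.0000] = 6.3462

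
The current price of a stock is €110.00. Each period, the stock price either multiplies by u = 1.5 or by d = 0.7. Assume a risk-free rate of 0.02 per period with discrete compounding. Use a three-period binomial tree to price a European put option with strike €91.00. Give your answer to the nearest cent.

Risk-neutral probability p = (1 + 0.02 − 0.7)/(1.5 − 0.7) = 0.3200/0.8000 = 0.4000
Terminal stock prices: S_uuu = 371.2, S_uud = 173.2, S_udd = 80.85, S_ddd = 37.73
Terminal payoffs (K − S): max(-280.2, 0) = 0, max(-82.25, 0) = 0, max(10.15, 0) = 10.15, max(53.27, 0) = 53.27
Node uu (S = 247.5): V_uu = 1/1.02·[0.4000·0.0000 + 0.6000·0.0000] = 0.0000
Node ud (S = 115.5): V_ud = 1/1.02·[0.4000·0.0000 + 0.6000·10.1500] = 5.9706
Node dd (S = 53.9): V_dd = 1/1.02·[0.4000·10.1500 + 0.6000·53.2700] = 35.3157
Node u (S = 165): V_u = 1/1.02·[0.4000·0.0000 + 0.6000·5.9706] = 3.5121
Node d (S = 77): V_d = 1/1.02·[0.4000·5.9706 + 0.6000·35.3157] = 23.1153
Node 0 (S = 110): V_0 = 1/1.02·[0.4000·3.5121 + 0.6000·23.1153] = 14.9746

€14.97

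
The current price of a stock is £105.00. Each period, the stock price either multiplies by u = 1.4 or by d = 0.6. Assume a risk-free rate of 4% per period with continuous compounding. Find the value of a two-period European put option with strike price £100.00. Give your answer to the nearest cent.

£16.96

Risk-neutral probability p = (e^0.04 − 0.6)/(1.4 − 0.6) = 0.4408/0.8000 = 0.5510
Terminal stock prices: S_uu = 205.8, S_ud = 88.2, S_dd = 37.8
Terminal payoffs (K − S): max(-105.8, 0) = 0, max(11.8, 0) = 11.8, max(62.2, 0) = 62.2
Node u (S = 147): V_u = e^(−0.04)·[0.5510·0.0000 + 0.4490·11.8000] = 5.0903
Node d (S = 63): V_d = e^(−0.04)·[0.5510·11.8000 + 0.4490·62.2000] = 33.0789
Node 0 (S = 105): V_0 = e^(−0.04)·[0.5510·5.0903 + 0.4490·33.0789] = 16.9645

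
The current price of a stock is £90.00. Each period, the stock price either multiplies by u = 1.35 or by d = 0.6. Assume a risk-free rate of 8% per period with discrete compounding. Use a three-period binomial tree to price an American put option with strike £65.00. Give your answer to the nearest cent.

Risk-neutral probability p = (1 + 0.08 − 0.6)/(1.35 − 0.6) = 0.4800/0.7500 = 0.6400
Terminal stock prices: S_uuu = 221.4, S_uud = 98.42, S_udd = 43.74, S_ddd = 19.44
Terminal payoffs (K − S): max(-156.4, 0) = 0, max(-33.42, 0) = 0, max(21.26, 0) = 21.26, max(45.56, 0) = 45.56
Node uu (S = 164): continuation = 1/1.08·[0.6400·0.0000 + 0.3600·0.0000] = 0.0000; exercise value = 0.0000 ≤ continuation, so V_uu = 0.0000
Node ud (S = 72.9): continuation = 1/1.08·[0.6400·0.0000 + 0.3600·21.2600] = 7.0867; exercise value = 0.0000 ≤ continuation, so V_ud = 7.0867
Node dd (S = 32.4): continuation = 1/1.08·[0.6400·21.2600 + 0.3600·45.5600] = 27.7852; exercise value = 32.6000 > continuation, so V_dd = 32.6000 (exercise)
Node u (S = 121.5): continuation = 1/1.08·[0.6400·0.0000 + 0.3600·7.0867] = 2.3622; exercise value = 0.0000 ≤ continuation, so V_u = 2.3622
Node d (S = 54): continuation = 1/1.08·[0.6400·7.0867 + 0.3600·32.6000] = 15.0662; exercise value = 11.0000 ≤ continuation, so V_d = 15.0662
Node 0 (S = 90): continuation = 1/1.08·[0.6400·2.3622 + 0.3600·15.0662] = 6.4219; exercise value = 0.0000 ≤ continuation, so V_0 = 6.4219

£6.42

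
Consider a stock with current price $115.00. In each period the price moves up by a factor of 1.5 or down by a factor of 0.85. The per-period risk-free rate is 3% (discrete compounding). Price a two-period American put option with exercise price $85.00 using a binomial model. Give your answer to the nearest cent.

Risk-neutral probability p = (1 + 0.03 − 0.85)/(1.5 − 0.85) = 0.1800/0.6500 = 0.2769
Terminal stock prices: S_uu = 258.8, S_ud = 146.6, S_dd = 83.09
Terminal payoffs (K − S): max(-173.8, 0) = 0, max(-61.62, 0) = 0, max(1.913, 0) = 1.913
Node u (S = 172.5): continuation = 1/1.03·[0.2769·0.0000 + 0.7231·0.0000] = 0.0000; exercise value = 0.0000 ≤ continuation, so V_u = 0.0000
Node d (S = 97.75): continuation = 1/1.03·[0.2769·0.0000 + 0.7231·1.9125] = 1.3426; exercise value = 0.0000 ≤ continuation, so V_d = 1.3426
Node 0 (S = 115): continuation = 1/1.03·[0.2769·0.0000 + 0.7231·1.3426] = 0.9425; exercise value = 0.0000 ≤ continuation, so V_0 = 0.9425

$0.94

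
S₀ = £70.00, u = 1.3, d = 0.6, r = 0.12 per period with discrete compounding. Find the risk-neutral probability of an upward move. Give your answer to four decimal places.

p = 0.7429

Risk-neutral probability p = (1 + 0.12 − 0.6)/(1.3 − 0.6) = 0.5200/0.7000 = 0.7429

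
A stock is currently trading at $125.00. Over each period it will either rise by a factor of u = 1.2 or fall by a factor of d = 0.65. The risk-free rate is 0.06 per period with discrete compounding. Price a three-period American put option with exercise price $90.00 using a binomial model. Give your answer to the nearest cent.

Risk-neutral probability p = (1 + 0.06 − 0.65)/(1.2 − 0.65) = 0.4100/0.5500 = 0.7455
Terminal stock prices: S_uuu = 216, S_uud = 117, S_udd = 63.38, S_ddd = 34.33
Terminal payoffs (K − S): max(-126, 0) = 0, max(-27, 0) = 0, max(26.62, 0) = 26.62, max(55.67, 0) = 55.67
Node uu (S = 180): continuation = 1/1.06·[0.7455·0.0000 + 0.2545·0.0000] = 0.0000; exercise value = 0.0000 ≤ continuation, so V_uu = 0.0000
Node ud (S = 97.5): continuation = 1/1.06·[0.7455·0.0000 + 0.2545·26.6250] = 6.3937; exercise value = 0.0000 ≤ continuation, so V_ud = 6.3937
Node dd (S = 52.81): continuation = 1/1.06·[0.7455·26.6250 + 0.2545·55.6719] = 32.0932; exercise value = 37.1875 > continuation, so V_dd = 37.1875 (exercise)
Node u (S = 150): continuation = 1/1.06·[0.7455·0.0000 + 0.2545·6.3937] = 1.5354; exercise value = 0.0000 ≤ continuation, so V_u = 1.5354
Node d (S = 81.25): continuation = 1/1.06·[0.7455·6.3937 + 0.2545·37.1875] = 13.4265; exercise value = 8.7500 ≤ continuation, so V_d = 13.4265
Node 0 (S = 125): continuation = 1/1.06·[0.7455·1.5354 + 0.2545·13.4265] = 4.3040; exercise value = 0.0000 ≤ continuation, so V_0 = 4.3040

$4.30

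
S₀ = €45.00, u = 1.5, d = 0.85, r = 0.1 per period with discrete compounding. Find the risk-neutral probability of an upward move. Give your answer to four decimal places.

Risk-neutral probability p = (1 + 0.1 − 0.85)/(1.5 − 0.85) = 0.2500/0.6500 = 0.3846

p = 0.3846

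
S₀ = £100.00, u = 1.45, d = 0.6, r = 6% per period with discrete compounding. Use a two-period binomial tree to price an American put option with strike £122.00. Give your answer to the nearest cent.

Risk-neutral probability p = (1 + 0.06 − 0.6)/(1.45 − 0.6) = 0.4600/0.8500 = 0.5412
Terminal stock prices: S_uu = 210.2, S_ud = 87, S_dd = 36
Terminal payoffs (K − S): max(-88.25, 0) = 0, max(35, 0) = 35, max(86, 0) = 86
Node u (S = 145): continuation = 1/1.06·[0.5412·0.0000 + 0.4588·35.0000] = 15.1498; exercise value = 0.0000 ≤ continuation, so V_u = 15.1498
Node d (S = 60): continuation = 1/1.06·[0.5412·35.0000 + 0.4588·86.0000] = 55.0943; exercise value = 62.0000 > continuation, so V_d = 62.0000 (exercise)
Node 0 (S = 100): continuation = 1/1.06·[0.5412·15.1498 + 0.4588·62.0000] = 34.5715; exercise value = 22.0000 ≤ continuation, so V_0 = 34.5715

£34.57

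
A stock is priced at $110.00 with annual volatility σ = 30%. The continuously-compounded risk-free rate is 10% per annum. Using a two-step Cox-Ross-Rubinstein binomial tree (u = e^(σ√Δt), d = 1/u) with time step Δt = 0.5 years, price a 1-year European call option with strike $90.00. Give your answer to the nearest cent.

CRR parameters: u = e^(σ√Δt) = e^(0.3·√0.5) = 1.2363, d = 1/u = 0.8089
Per-period rate: rΔt = 0.1·0.5 = 0.05, so R = e^0.05 = 1.0513
Risk-neutral probability p = (e^0.05 − 0.8089)/(1.2363 − 0.8089) = 0.2424/0.4275 = 0.5671
Terminal stock prices: S_uu = 168.1, S_ud = 110, S_dd = 71.97
Terminal payoffs (S − K): max(78.13, 0) = 78.13, max(20, 0) = 20, max(-18.03, 0) = 0
Node u (S = 136): V_u = e^(−0.05)·[0.5671·78.1312 + 0.4329·20.0000] = 50.3836
Node d (S = 88.97): V_d = e^(−0.05)·[0.5671·20.0000 + 0.4329·0.0000] = 10.7890
Node 0 (S = 110): V_0 = e^(−0.05)·[0.5671·50.3836 + 0.4329·10.7890] = 31.6222

$31.62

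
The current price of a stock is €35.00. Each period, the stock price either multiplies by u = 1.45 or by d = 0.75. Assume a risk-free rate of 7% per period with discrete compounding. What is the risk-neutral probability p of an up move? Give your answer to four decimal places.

Risk-neutral probability p = (1 + 0.07 − 0.75)/(1.45 − 0.75) = 0.3200/0.7000 = 0.4571

p = 0.4571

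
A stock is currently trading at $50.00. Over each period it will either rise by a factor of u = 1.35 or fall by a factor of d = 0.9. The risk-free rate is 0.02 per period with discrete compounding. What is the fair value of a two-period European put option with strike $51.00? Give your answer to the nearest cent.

Risk-neutral probability p = (1 + 0.02 − 0.9)/(1.35 − 0.9) = 0.1200/0.4500 = 0.2667
Terminal stock prices: S_uu = 91.13, S_ud = 60.75, S_dd = 40.5
Terminal payoffs (K − S): max(-40.13, 0) = 0, max(-9.75, 0) = 0, max(10.5, 0) = 10.5
Node u (S = 67.5): V_u = 1/1.02·[0.2667·0.0000 + 0.7333·0.0000] = 0.0000
Node d (S = 45): V_d = 1/1.02·[0.2667·0.0000 + 0.7333·10.5000] = 7.5490
Node 0 (S = 50): V_0 = 1/1.02·[0.2667·0.0000 + 0.7333·7.5490] = 5.4274

$5.43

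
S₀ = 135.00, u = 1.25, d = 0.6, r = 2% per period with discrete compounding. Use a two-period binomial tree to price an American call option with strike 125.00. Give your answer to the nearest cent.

34.49

Risk-neutral probability p = (1 + 0.02 − 0.6)/(1.25 − 0.6) = 0.4200/0.6500 = 0.6462
Terminal stock prices: S_uu = 210.9, S_ud = 101.2, S_dd = 48.6
Terminal payoffs (S − K): max(85.94, 0) = 85.94, max(-23.75, 0) = 0, max(-76.4, 0) = 0
Node u (S = 168.8): continuation = 1/1.02·[0.6462·85.9375 + 0.3538·0.0000] = 54.4400; exercise value = 43.7500 ≤ continuation, so V_u = 54.4400
Node d (S = 81): continuation = 1/1.02·[0.6462·0.0000 + 0.3538·0.0000] = 0.0000; exercise value = 0.0000 ≤ continuation, so V_d = 0.0000
Node 0 (S = 135): continuation = 1/1.02·[0.6462·54.4400 + 0.3538·0.0000] = 34.4869; exercise value = 10.0000 ≤ continuation, so V_0 = 34.4869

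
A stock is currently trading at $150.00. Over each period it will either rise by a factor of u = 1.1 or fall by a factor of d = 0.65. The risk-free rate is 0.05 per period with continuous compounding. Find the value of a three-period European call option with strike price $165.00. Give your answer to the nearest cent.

$21.15

Risk-neutral probability p = (e^0.05 − 0.65)/(1.1 − 0.65) = 0.4013/0.4500 = 0.8917
Terminal stock prices: S_uuu = 199.7, S_uud = 118, S_udd = 69.71, S_ddd = 41.19
Terminal payoffs (S − K): max(34.65, 0) = 34.65, max(-47.02, 0) = 0, max(-95.29, 0) = 0, max(-123.8, 0) = 0
Node uu (S = 181.5): V_uu = e^(−0.05)·[0.8917·34.6500 + 0.1083·0.0000] = 29.3910
Node ud (S = 107.2): V_ud = e^(−0.05)·[0.8917·0.0000 + 0.1083·0.0000] = 0.0000
Node dd (S = 63.38): V_dd = e^(−0.05)·[0.8917·0.0000 + 0.1083·0.0000] = 0.0000
Node u (S = 165): V_u = e^(−0.05)·[0.8917·29.3910 + 0.1083·0.0000] = 24.9301
Node d (S = 97.5): V_d = e^(−0.05)·[0.8917·0.0000 + 0.1083·0.0000] = 0.0000
Node 0 (S = 150): V_0 = e^(−0.05)·[0.8917·24.9301 + 0.1083·0.0000] = 21.1463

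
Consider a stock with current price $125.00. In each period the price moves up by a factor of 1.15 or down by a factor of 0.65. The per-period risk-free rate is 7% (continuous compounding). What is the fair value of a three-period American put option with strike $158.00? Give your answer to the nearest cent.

Risk-neutral probability p = (e^0.07 − 0.65)/(1.15 − 0.65) = 0.4225/0.5000 = 0.8450
Terminal stock prices: S_uuu = 190.1, S_uud = 107.5, S_udd = 60.73, S_ddd = 34.33
Terminal payoffs (K − S): max(-32.11, 0) = 0, max(50.55, 0) = 50.55, max(97.27, 0) = 97.27, max(123.7, 0) = 123.7
Node uu (S = 165.3): continuation = e^(−0.07)·[0.8450·0.0000 + 0.1550·50.5469] = 7.3043; exercise value = 0.0000 ≤ continuation, so V_uu = 7.3043
Node ud (S = 93.44): continuation = e^(−0.07)·[0.8450·50.5469 + 0.1550·97.2656] = 53.8807; exercise value = 64.5625 > continuation, so V_ud = 64.5625 (exercise)
Node dd (S = 52.81): continuation = e^(−0.07)·[0.8450·97.2656 + 0.1550·123.6719] = 94.5057; exercise value = 105.1875 > continuation, so V_dd = 105.1875 (exercise)
Node u (S = 143.8): continuation = e^(−0.07)·[0.8450·7.3043 + 0.1550·64.5625] = 15.0846; exercise value = 14.2500 ≤ continuation, so V_u = 15.0846
Node d (S = 81.25): continuation = e^(−0.07)·[0.8450·64.5625 + 0.1550·105.1875] = 66.0682; exercise value = 76.7500 > continuation, so V_d = 76.7500 (exercise)
Node 0 (S = 125): continuation = e^(−0.07)·[0.8450·15.0846 + 0.1550·76.7500] = 22.9758; exercise value = 33.0000 > continuation, so V_0 = 33.0000 (exercise)

$33.00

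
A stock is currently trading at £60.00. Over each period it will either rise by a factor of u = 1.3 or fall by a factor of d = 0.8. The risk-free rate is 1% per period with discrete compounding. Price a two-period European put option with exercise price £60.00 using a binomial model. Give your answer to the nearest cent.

Risk-neutral probability p = (1 + 0.01 − 0.8)/(1.3 − 0.8) = 0.2100/0.5000 = 0.4200
Terminal stock prices: S_uu = 101.4, S_ud = 62.4, S_dd = 38.4
Terminal payoffs (K − S): max(-41.4, 0) = 0, max(-2.4, 0) = 0, max(21.6, 0) = 21.6
Node u (S = 78): V_u = 1/1.01·[0.4200·0.0000 + 0.5800·0.0000] = 0.0000
Node d (S = 48): V_d = 1/1.01·[0.4200·0.0000 + 0.5800·21.6000] = 12.4040
Node 0 (S = 60): V_0 = 1/1.01·[0.4200·0.0000 + 0.5800·12.4040] = 7.1231

£7.12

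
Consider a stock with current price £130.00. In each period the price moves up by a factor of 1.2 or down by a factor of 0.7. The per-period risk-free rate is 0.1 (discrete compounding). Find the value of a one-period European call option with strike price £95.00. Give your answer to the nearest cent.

Risk-neutral probability p = (1 + 0.1 − 0.7)/(1.2 − 0.7) = 0.4000/0.5000 = 0.8000
Terminal stock prices: S_u = 156, S_d = 91
Terminal payoffs (S − K): max(61, 0) = 61, max(-4, 0) = 0
Node 0 (S = 130): V_0 = 1/1.1·[0.8000·61.0000 + 0.2000·0.0000] = 44.3636

£44.36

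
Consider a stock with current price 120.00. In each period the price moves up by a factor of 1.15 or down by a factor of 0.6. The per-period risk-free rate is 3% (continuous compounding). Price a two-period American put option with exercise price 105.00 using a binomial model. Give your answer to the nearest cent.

10.52

Risk-neutral probability p = (e^0.03 − 0.6)/(1.15 − 0.6) = 0.4305/0.5500 = 0.7826
Terminal stock prices: S_uu = 158.7, S_ud = 82.8, S_dd = 43.2
Terminal payoffs (K − S): max(-53.7, 0) = 0, max(22.2, 0) = 22.2, max(61.8, 0) = 61.8
Node u (S = 138): continuation = e^(−0.03)·[0.7826·0.0000 + 0.2174·22.2000] = 4.6827; exercise value = 0.0000 ≤ continuation, so V_u = 4.6827
Node d (S = 72): continuation = e^(−0.03)·[0.7826·22.2000 + 0.2174·61.8000] = 29.8968; exercise value = 33.0000 > continuation, so V_d = 33.0000 (exercise)
Node 0 (S = 120): continuation = e^(−0.03)·[0.7826·4.6827 + 0.2174·33.0000] = 10.5173; exercise value = 0.0000 ≤ continuation, so V_0 = 10.5173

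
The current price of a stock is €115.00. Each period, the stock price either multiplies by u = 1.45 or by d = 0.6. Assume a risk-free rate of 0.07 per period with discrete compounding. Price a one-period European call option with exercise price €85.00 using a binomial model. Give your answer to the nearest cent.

Risk-neutral probability p = (1 + 0.07 − 0.6)/(1.45 − 0.6) = 0.4700/0.8500 = 0.5529
Terminal stock prices: S_u = 166.8, S_d = 69
Terminal payoffs (S − K): max(81.75, 0) = 81.75, max(-16, 0) = 0
Node 0 (S = 115): V_0 = 1/1.07·[0.5529·81.7500 + 0.4471·0.0000] = 42.2457

€42.25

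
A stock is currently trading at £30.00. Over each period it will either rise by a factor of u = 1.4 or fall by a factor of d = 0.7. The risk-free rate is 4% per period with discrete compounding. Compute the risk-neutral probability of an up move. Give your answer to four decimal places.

Risk-neutral probability p = (1 + 0.04 − 0.7)/(1.4 − 0.7) = 0.3400/0.7000 = 0.4857

p = 0.4857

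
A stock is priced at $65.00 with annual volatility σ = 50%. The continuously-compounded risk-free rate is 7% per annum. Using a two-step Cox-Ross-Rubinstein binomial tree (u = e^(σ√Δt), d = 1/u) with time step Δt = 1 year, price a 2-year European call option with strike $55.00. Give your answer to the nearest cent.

CRR parameters: u = e^(σ√Δt) = e^(0.5·√1) = 1.6487, d = 1/u = 0.6065
Per-period rate: rΔt = 0.07·1 = 0.07, so R = e^0.07 = 1.0725
Risk-neutral probability p = (e^0.07 − 0.6065)/(1.6487 − 0.6065) = 0.4660/1.0422 = 0.4471
Terminal stock prices: S_uu = 176.7, S_ud = 65, S_dd = 23.91
Terminal payoffs (S − K): max(121.7, 0) = 121.7, max(10, 0) = 10, max(-31.09, 0) = 0
Node u (S = 107.2): V_u = e^(−0.07)·[0.4471·121.6883 + 0.5529·10.0000] = 55.8852
Node d (S = 39.42): V_d = e^(−0.07)·[0.4471·10.0000 + 0.5529·0.0000] = 4.1689
Node 0 (S = 65): V_0 = e^(−0.07)·[0.4471·55.8852 + 0.5529·4.1689] = 25.4468

$25.45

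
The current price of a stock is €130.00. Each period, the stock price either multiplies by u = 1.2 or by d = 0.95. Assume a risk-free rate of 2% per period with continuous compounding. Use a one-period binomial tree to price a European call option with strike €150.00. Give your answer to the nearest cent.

Risk-neutral probability p = (e^0.02 − 0.95)/(1.2 − 0.95) = 0.0702/0.2500 = 0.2808
Terminal stock prices: S_u = 156, S_d = 123.5
Terminal payoffs (S − K): max(6, 0) = 6, max(-26.5, 0) = 0
Node 0 (S = 130): V_0 = e^(−0.02)·[0.2808·6.0000 + 0.7192·0.0000] = 1.6515

€1.65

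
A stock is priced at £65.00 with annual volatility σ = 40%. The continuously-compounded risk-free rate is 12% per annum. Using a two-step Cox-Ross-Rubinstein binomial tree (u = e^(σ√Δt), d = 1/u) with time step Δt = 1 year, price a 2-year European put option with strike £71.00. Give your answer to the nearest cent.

£8.80

CRR parameters: u = e^(σ√Δt) = e^(0.4·√1) = 1.4918, d = 1/u = 0.6703
Per-period rate: rΔt = 0.12·1 = 0.12, so R = e^0.12 = 1.1275
Risk-neutral probability p = (e^0.12 − 0.6703)/(1.4918 − 0.6703) = 0.4572/0.8215 = 0.5565
Terminal stock prices: S_uu = 144.7, S_ud = 65, S_dd = 29.21
Terminal payoffs (K − S): max(-73.66, 0) = 0, max(6, 0) = 6, max(41.79, 0) = 41.79
Node u (S = 96.97): V_u = e^(−0.12)·[0.5565·0.0000 + 0.4435·6.0000] = 2.3600
Node d (S = 43.57): V_d = e^(−0.12)·[0.5565·6.0000 + 0.4435·41.7936] = 19.4005
Node 0 (S = 65): V_0 = e^(−0.12)·[0.5565·2.3600 + 0.4435·19.4005] = 8.7959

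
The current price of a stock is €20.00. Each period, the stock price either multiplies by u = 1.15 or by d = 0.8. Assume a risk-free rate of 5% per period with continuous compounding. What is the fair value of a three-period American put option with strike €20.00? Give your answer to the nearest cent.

Risk-neutral probability p = (e^0.05 − 0.8)/(1.15 − 0.8) = 0.2513/0.3500 = 0.7179
Terminal stock prices: S_uuu = 30.42, S_uud = 21.16, S_udd = 14.72, S_ddd = 10.24
Terminal payoffs (K − S): max(-10.42, 0) = 0, max(-1.16, 0) = 0, max(5.28, 0) = 5.28, max(9.76, 0) = 9.76
Node uu (S = 26.45): continuation = e^(−0.05)·[0.7179·0.0000 + 0.2821·0.0000] = 0.0000; exercise value = 0.0000 ≤ continuation, so V_uu = 0.0000
Node ud (S = 18.4): continuation = e^(−0.05)·[0.7179·0.0000 + 0.2821·5.2800] = 1.4168; exercise value = 1.6000 > continuation, so V_ud = 1.6000 (exercise)
Node dd (S = 12.8): continuation = e^(−0.05)·[0.7179·5.2800 + 0.2821·9.7600] = 6.2246; exercise value = 7.2000 > continuation, so V_dd = 7.2000 (exercise)
Node u (S = 23): continuation = e^(−0.05)·[0.7179·0.0000 + 0.2821·1.6000] = 0.4293; exercise value = 0.0000 ≤ continuation, so V_u = 0.4293
Node d (S = 16): continuation = e^(−0.05)·[0.7179·1.6000 + 0.2821·7.2000] = 3.0246; exercise value = 4.0000 > continuation, so V_d = 4.0000 (exercise)
Node 0 (S = 20): continuation = e^(−0.05)·[0.7179·0.4293 + 0.2821·4.0000] = 1.3665; exercise value = 0.0000 ≤ continuation, so V_0 = 1.3665

€1.37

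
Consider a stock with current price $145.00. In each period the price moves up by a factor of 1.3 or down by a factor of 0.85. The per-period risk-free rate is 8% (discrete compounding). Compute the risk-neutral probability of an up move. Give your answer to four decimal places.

Risk-neutral probability p = (1 + 0.08 − 0.85)/(1.3 − 0.85) = 0.2300/0.4500 = 0.5111

p = 0.5111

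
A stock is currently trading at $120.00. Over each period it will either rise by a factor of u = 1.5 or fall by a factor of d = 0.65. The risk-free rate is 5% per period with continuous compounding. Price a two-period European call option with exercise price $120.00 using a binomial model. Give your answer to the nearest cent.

$30.25

Risk-neutral probability p = (e^0.05 − 0.65)/(1.5 − 0.65) = 0.4013/0.8500 = 0.4721
Terminal stock prices: S_uu = 270, S_ud = 117, S_dd = 50.7
Terminal payoffs (S − K): max(150, 0) = 150, max(-3, 0) = 0, max(-69.3, 0) = 0
Node u (S = 180): V_u = e^(−0.05)·[0.4721·150.0000 + 0.5279·0.0000] = 67.3590
Node d (S = 78): V_d = e^(−0.05)·[0.4721·0.0000 + 0.5279·0.0000] = 0.0000
Node 0 (S = 120): V_0 = e^(−0.05)·[0.4721·67.3590 + 0.5279·0.0000] = 30.2482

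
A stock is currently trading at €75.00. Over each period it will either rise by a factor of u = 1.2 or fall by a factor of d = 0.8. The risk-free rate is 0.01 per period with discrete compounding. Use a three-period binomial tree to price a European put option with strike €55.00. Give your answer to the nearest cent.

Risk-neutral probability p = (1 + 0.01 − 0.8)/(1.2 − 0.8) = 0.2100/0.4000 = 0.5250
Terminal stock prices: S_uuu = 129.6, S_uud = 86.4, S_udd = 57.6, S_ddd = 38.4
Terminal payoffs (K − S): max(-74.6, 0) = 0, max(-31.4, 0) = 0, max(-2.6, 0) = 0, max(16.6, 0) = 16.6
Node uu (S = 108): V_uu = 1/1.01·[0.5250·0.0000 + 0.4750·0.0000] = 0.0000
Node ud (S = 72): V_ud = 1/1.01·[0.5250·0.0000 + 0.4750·0.0000] = 0.0000
Node dd (S = 48): V_dd = 1/1.01·[0.5250·0.0000 + 0.4750·16.6000] = 7.8069
Node u (S = 90): V_u = 1/1.01·[0.5250·0.0000 + 0.4750·0.0000] = 0.0000
Node d (S = 60): V_d = 1/1.01·[0.5250·0.0000 + 0.4750·7.8069] = 3.6716
Node 0 (S = 75): V_0 = 1/1.01·[0.5250·0.0000 + 0.4750·3.6716] = 1.7267

€1.73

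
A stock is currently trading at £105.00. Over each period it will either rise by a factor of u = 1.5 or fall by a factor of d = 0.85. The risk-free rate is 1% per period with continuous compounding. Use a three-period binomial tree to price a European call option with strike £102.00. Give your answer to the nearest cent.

£21.61

Risk-neutral probability p = (e^0.01 − 0.85)/(1.5 − 0.85) = 0.1601/0.6500 = 0.2462
Terminal stock prices: S_uuu = 354.4, S_uud = 200.8, S_udd = 113.8, S_ddd = 64.48
Terminal payoffs (S − K): max(252.4, 0) = 252.4, max(98.81, 0) = 98.81, max(11.79, 0) = 11.79, max(-37.52, 0) = 0
Node uu (S = 236.2): V_uu = e^(−0.01)·[0.2462·252.3750 + 0.7538·98.8125] = 135.2649
Node ud (S = 133.9): V_ud = e^(−0.01)·[0.2462·98.8125 + 0.7538·11.7937] = 32.8899
Node dd (S = 75.86): V_dd = e^(−0.01)·[0.2462·11.7937 + 0.7538·0.0000] = 2.8751
Node u (S = 157.5): V_u = e^(−0.01)·[0.2462·135.2649 + 0.7538·32.8899] = 57.5197
Node d (S = 89.25): V_d = e^(−0.01)·[0.2462·32.8899 + 0.7538·2.8751] = 10.1635
Node 0 (S = 105): V_0 = e^(−0.01)·[0.2462·57.5197 + 0.7538·10.1635] = 21.6069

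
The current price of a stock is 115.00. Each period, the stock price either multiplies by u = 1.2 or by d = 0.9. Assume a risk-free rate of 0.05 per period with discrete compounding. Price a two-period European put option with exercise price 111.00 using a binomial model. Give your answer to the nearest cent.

4.05

Risk-neutral probability p = (1 + 0.05 − 0.9)/(1.2 − 0.9) = 0.1500/0.3000 = 0.5000
Terminal stock prices: S_uu = 165.6, S_ud = 124.2, S_dd = 93.15
Terminal payoffs (K − S): max(-54.6, 0) = 0, max(-13.2, 0) = 0, max(17.85, 0) = 17.85
Node u (S = 138): V_u = 1/1.05·[0.5000·0.0000 + 0.5000·0.0000] = 0.0000
Node d (S = 103.5): V_d = 1/1.05·[0.5000·0.0000 + 0.5000·17.8500] = 8.5000
Node 0 (S = 115): V_0 = 1/1.05·[0.5000·0.0000 + 0.5000·8.5000] = 4.0476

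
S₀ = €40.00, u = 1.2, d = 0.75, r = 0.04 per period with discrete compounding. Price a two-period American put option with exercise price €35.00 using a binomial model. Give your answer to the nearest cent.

Risk-neutral probability p = (1 + 0.04 − 0.75)/(1.2 − 0.75) = 0.2900/0.4500 = 0.6444
Terminal stock prices: S_uu = 57.6, S_ud = 36, S_dd = 22.5
Terminal payoffs (K − S): max(-22.6, 0) = 0, max(-1, 0) = 0, max(12.5, 0) = 12.5
Node u (S = 48): continuation = 1/1.04·[0.6444·0.0000 + 0.3556·0.0000] = 0.0000; exercise value = 0.0000 ≤ continuation, so V_u = 0.0000
Node d (S = 30): continuation = 1/1.04·[0.6444·0.0000 + 0.3556·12.5000] = 4.2735; exercise value = 5.0000 > continuation, so V_d = 5.0000 (exercise)
Node 0 (S = 40): continuation = 1/1.04·[0.6444·0.0000 + 0.3556·5.0000] = 1.7094; exercise value = 0.0000 ≤ continuation, so V_0 = 1.7094

€1.71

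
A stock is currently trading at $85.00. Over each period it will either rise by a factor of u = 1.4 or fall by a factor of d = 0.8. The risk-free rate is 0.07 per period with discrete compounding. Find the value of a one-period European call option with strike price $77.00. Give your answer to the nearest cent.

Risk-neutral probability p = (1 + 0.07 − 0.8)/(1.4 − 0.8) = 0.2700/0.6000 = 0.4500
Terminal stock prices: S_u = 119, S_d = 68
Terminal payoffs (S − K): max(42, 0) = 42, max(-9, 0) = 0
Node 0 (S = 85): V_0 = 1/1.07·[0.4500·42.0000 + 0.5500·0.0000] = 17.6636

$17.66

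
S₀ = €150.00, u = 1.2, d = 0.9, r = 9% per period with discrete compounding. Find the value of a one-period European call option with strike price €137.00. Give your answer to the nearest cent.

Risk-neutral probability p = (1 + 0.09 − 0.9)/(1.2 − 0.9) = 0.1900/0.3000 = 0.6333
Terminal stock prices: S_u = 180, S_d = 135
Terminal payoffs (S − K): max(43, 0) = 43, max(-2, 0) = 0
Node 0 (S = 150): V_0 = 1/1.09·[0.6333·43.0000 + 0.3667·0.0000] = 24.9847

€24.98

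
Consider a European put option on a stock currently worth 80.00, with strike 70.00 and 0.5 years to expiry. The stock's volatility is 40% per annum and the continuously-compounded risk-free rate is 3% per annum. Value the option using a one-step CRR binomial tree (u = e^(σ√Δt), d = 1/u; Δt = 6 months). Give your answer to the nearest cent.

CRR parameters: u = e^(σ√Δt) = e^(0.4·√0.5) = 1.3269, d = 1/u = 0.7536
Per-period rate: rΔt = 0.03·0.5 = 0.015, so R = e^0.015 = 1.0151
Risk-neutral probability p = (e^0.015 − 0.7536)/(1.3269 − 0.7536) = 0.2615/0.5733 = 0.4561
Terminal stock prices: S_u = 106.2, S_d = 60.29
Terminal payoffs (K − S): max(-36.15, 0) = 0, max(9.709, 0) = 9.709
Node 0 (S = 80): V_0 = e^(−0.015)·[0.4561·0.0000 + 0.5439·9.7089] = 5.2019

5.20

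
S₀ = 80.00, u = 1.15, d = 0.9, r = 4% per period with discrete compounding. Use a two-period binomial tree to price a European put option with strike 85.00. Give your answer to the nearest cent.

4.62

Risk-neutral probability p = (1 + 0.04 − 0.9)/(1.15 − 0.9) = 0.1400/0.2500 = 0.5600
Terminal stock prices: S_uu = 105.8, S_ud = 82.8, S_dd = 64.8
Terminal payoffs (K − S): max(-20.8, 0) = 0, max(2.2, 0) = 2.2, max(20.2, 0) = 20.2
Node u (S = 92): V_u = 1/1.04·[0.5600·0.0000 + 0.4400·2.2000] = 0.9308
Node d (S = 72): V_d = 1/1.04·[0.5600·2.2000 + 0.4400·20.2000] = 9.7308
Node 0 (S = 80): V_0 = 1/1.04·[0.5600·0.9308 + 0.4400·9.7308] = 4.6180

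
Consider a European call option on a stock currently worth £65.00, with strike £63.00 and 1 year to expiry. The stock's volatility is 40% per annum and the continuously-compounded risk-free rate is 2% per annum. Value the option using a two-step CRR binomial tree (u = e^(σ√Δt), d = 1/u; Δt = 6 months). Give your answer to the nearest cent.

£11.06

CRR parameters: u = e^(σ√Δt) = e^(0.4·√0.5) = 1.3269, d = 1/u = 0.7536
Per-period rate: rΔt = 0.02·0.5 = 0.01, so R = e^0.01 = 1.0101
Risk-neutral probability p = (e^0.01 − 0.7536)/(1.3269 − 0.7536) = 0.2564/0.5733 = 0.4473
Terminal stock prices: S_uu = 114.4, S_ud = 65, S_dd = 36.92
Terminal payoffs (S − K): max(51.44, 0) = 51.44, max(2, 0) = 2, max(-26.08, 0) = 0
Node u (S = 86.25): V_u = e^(−0.01)·[0.4473·51.4425 + 0.5527·2.0000] = 23.8751
Node d (S = 48.99): V_d = e^(−0.01)·[0.4473·2.0000 + 0.5527·0.0000] = 0.8857
Node 0 (S = 65): V_0 = e^(−0.01)·[0.4473·23.8751 + 0.5527·0.8857] = 11.0575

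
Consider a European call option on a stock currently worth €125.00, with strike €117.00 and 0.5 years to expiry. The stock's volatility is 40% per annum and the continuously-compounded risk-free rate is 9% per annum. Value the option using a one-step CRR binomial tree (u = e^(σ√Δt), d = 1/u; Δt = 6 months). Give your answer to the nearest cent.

CRR parameters: u = e^(σ√Δt) = e^(0.4·√0.5) = 1.3269, d = 1/u = 0.7536
Per-period rate: rΔt = 0.09·0.5 = 0.045, so R = e^0.045 = 1.0460
Risk-neutral probability p = (e^0.045 − 0.7536)/(1.3269 − 0.7536) = 0.2924/0.5733 = 0.5100
Terminal stock prices: S_u = 165.9, S_d = 94.2
Terminal payoffs (S − K): max(48.86, 0) = 48.86, max(-22.8, 0) = 0
Node 0 (S = 125): V_0 = e^(−0.045)·[0.5100·48.8621 + 0.4900·0.0000] = 23.8254

€23.83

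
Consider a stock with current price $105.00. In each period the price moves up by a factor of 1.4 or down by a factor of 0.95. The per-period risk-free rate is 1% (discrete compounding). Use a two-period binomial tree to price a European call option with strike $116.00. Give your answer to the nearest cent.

$6.92

Risk-neutral probability p = (1 + 0.01 − 0.95)/(1.4 − 0.95) = 0.0600/0.4500 = 0.1333
Terminal stock prices: S_uu = 205.8, S_ud = 139.7, S_dd = 94.76
Terminal payoffs (S − K): max(89.8, 0) = 89.8, max(23.65, 0) = 23.65, max(-21.24, 0) = 0
Node u (S = 147): V_u = 1/1.01·[0.1333·89.8000 + 0.8667·23.6500] = 32.1485
Node d (S = 99.75): V_d = 1/1.01·[0.1333·23.6500 + 0.8667·0.0000] = 3.1221
Node 0 (S = 105): V_0 = 1/1.01·[0.1333·32.1485 + 0.8667·3.1221] = 6.9231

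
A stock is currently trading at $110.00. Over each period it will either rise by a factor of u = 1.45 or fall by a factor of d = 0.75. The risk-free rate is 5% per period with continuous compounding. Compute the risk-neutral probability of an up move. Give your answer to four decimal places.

Risk-neutral probability p = (e^0.05 − 0.75)/(1.45 − 0.75) = 0.3013/0.7000 = 0.4304

p = 0.4304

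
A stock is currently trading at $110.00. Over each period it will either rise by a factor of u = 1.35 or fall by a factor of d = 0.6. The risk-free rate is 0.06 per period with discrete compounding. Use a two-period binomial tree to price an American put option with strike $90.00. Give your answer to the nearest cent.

$8.94

Risk-neutral probability p = (1 + 0.06 − 0.6)/(1.35 − 0.6) = 0.4600/0.7500 = 0.6133
Terminal stock prices: S_uu = 200.5, S_ud = 89.1, S_dd = 39.6
Terminal payoffs (K − S): max(-110.5, 0) = 0, max(0.9, 0) = 0.9, max(50.4, 0) = 50.4
Node u (S = 148.5): continuation = 1/1.06·[0.6133·0.0000 + 0.3867·0.9000] = 0.3283; exercise value = 0.0000 ≤ continuation, so V_u = 0.3283
Node d (S = 66): continuation = 1/1.06·[0.6133·0.9000 + 0.3867·50.4000] = 18.9057; exercise value = 24.0000 > continuation, so V_d = 24.0000 (exercise)
Node 0 (S = 110): continuation = 1/1.06·[0.6133·0.3283 + 0.3867·24.0000] = 8.9447; exercise value = 0.0000 ≤ continuation, so V_0 = 8.9447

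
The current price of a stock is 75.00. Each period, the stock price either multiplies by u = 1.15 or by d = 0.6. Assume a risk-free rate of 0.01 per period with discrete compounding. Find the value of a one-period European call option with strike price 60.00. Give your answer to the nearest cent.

19.37

Risk-neutral probability p = (1 + 0.01 − 0.6)/(1.15 − 0.6) = 0.4100/0.5500 = 0.7455
Terminal stock prices: S_u = 86.25, S_d = 45
Terminal payoffs (S − K): max(26.25, 0) = 26.25, max(-15, 0) = 0
Node 0 (S = 75): V_0 = 1/1.01·[0.7455·26.2500 + 0.2545·0.0000] = 19.3744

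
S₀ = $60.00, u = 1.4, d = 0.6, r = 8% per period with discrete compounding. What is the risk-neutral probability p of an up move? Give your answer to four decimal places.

p = 0.6000

Risk-neutral probability p = (1 + 0.08 − 0.6)/(1.4 − 0.6) = 0.4800/0.8000 = 0.6000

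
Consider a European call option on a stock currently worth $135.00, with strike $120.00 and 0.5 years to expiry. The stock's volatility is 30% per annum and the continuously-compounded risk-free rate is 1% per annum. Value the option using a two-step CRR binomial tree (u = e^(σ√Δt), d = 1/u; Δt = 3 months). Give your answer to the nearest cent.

CRR parameters: u = e^(σ√Δt) = e^(0.3·√0.25) = 1.1618, d = 1/u = 0.8607
Per-period rate: rΔt = 0.01·0.25 = 0.0025, so R = e^0.0025 = 1.0025
Risk-neutral probability p = (e^0.0025 − 0.8607)/(1.1618 − 0.8607) = 0.1418/0.3011 = 0.4709
Terminal stock prices: S_uu = 182.2, S_ud = 135, S_dd = 100
Terminal payoffs (S − K): max(62.23, 0) = 62.23, max(15, 0) = 15, max(-19.99, 0) = 0
Node u (S = 156.8): V_u = e^(−0.0025)·[0.4709·62.2309 + 0.5291·15.0000] = 37.1472
Node d (S = 116.2): V_d = e^(−0.0025)·[0.4709·15.0000 + 0.5291·0.0000] = 7.0456
Node 0 (S = 135): V_0 = e^(−0.0025)·[0.4709·37.1472 + 0.5291·7.0456] = 21.1670

$21.17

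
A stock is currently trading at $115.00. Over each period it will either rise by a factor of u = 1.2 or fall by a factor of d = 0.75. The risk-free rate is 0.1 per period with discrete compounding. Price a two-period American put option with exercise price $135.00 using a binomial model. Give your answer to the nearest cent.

$20.00

Risk-neutral probability p = (1 + 0.1 − 0.75)/(1.2 − 0.75) = 0.3500/0.4500 = 0.7778
Terminal stock prices: S_uu = 165.6, S_ud = 103.5, S_dd = 64.69
Terminal payoffs (K − S): max(-30.6, 0) = 0, max(31.5, 0) = 31.5, max(70.31, 0) = 70.31
Node u (S = 138): continuation = 1/1.1·[0.7778·0.0000 + 0.2222·31.5000] = 6.3636; exercise value = 0.0000 ≤ continuation, so V_u = 6.3636
Node d (S = 86.25): continuation = 1/1.1·[0.7778·31.5000 + 0.2222·70.3125] = 36.4773; exercise value = 48.7500 > continuation, so V_d = 48.7500 (exercise)
Node 0 (S = 115): continuation = 1/1.1·[0.7778·6.3636 + 0.2222·48.7500] = 14.3480; exercise value = 20.0000 > continuation, so V_0 = 20.0000 (exercise)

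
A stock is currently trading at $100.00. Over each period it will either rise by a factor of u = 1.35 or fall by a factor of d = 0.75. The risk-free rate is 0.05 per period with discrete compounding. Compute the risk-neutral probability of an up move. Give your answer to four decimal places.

p = 0.5000

Risk-neutral probability p = (1 + 0.05 − 0.75)/(1.35 − 0.75) = 0.3000/0.6000 = 0.5000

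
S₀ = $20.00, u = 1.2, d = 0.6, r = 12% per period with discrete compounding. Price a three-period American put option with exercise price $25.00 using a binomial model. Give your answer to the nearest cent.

$5.00

Risk-neutral probability p = (1 + 0.12 − 0.6)/(1.2 − 0.6) = 0.5200/0.6000 = 0.8667
Terminal stock prices: S_uuu = 34.56, S_uud = 17.28, S_udd = 8.64, S_ddd = 4.32
Terminal payoffs (K − S): max(-9.56, 0) = 0, max(7.72, 0) = 7.72, max(16.36, 0) = 16.36, max(20.68, 0) = 20.68
Node uu (S = 28.8): continuation = 1/1.12·[0.8667·0.0000 + 0.1333·7.7200] = 0.9190; exercise value = 0.0000 ≤ continuation, so V_uu = 0.9190
Node ud (S = 14.4): continuation = 1/1.12·[0.8667·7.7200 + 0.1333·16.3600] = 7.9214; exercise value = 10.6000 > continuation, so V_ud = 10.6000 (exercise)
Node dd (S = 7.2): continuation = 1/1.12·[0.8667·16.3600 + 0.1333·20.6800] = 15.1214; exercise value = 17.8000 > continuation, so V_dd = 17.8000 (exercise)
Node u (S = 24): continuation = 1/1.12·[0.8667·0.9190 + 0.1333·10.6000] = 1.9731; exercise value = 1.0000 ≤ continuation, so V_u = 1.9731
Node d (S = 12): continuation = 1/1.12·[0.8667·10.6000 + 0.1333·17.8000] = 10.3214; exercise value = 13.0000 > continuation, so V_d = 13.0000 (exercise)
Node 0 (S = 20): continuation = 1/1.12·[0.8667·1.9731 + 0.1333·13.0000] = 3.0744; exercise value = 5.0000 > continuation, so V_0 = 5.0000 (exercise)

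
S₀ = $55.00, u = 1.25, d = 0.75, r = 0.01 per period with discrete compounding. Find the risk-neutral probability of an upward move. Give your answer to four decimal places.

p = 0.5200

Risk-neutral probability p = (1 + 0.01 − 0.75)/(1.25 − 0.75) = 0.2600/0.5000 = 0.5200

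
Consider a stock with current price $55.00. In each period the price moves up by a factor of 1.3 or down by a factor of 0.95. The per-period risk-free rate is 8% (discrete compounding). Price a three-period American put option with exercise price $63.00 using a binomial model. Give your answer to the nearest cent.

$8.00

Risk-neutral probability p = (1 + 0.08 − 0.95)/(1.3 − 0.95) = 0.1300/0.3500 = 0.3714
Terminal stock prices: S_uuu = 120.8, S_uud = 88.3, S_udd = 64.53, S_ddd = 47.16
Terminal payoffs (K − S): max(-57.84, 0) = 0, max(-25.3, 0) = 0, max(-1.529, 0) = 0, max(15.84, 0) = 15.84
Node uu (S = 92.95): continuation = 1/1.08·[0.3714·0.0000 + 0.6286·0.0000] = 0.0000; exercise value = 0.0000 ≤ continuation, so V_uu = 0.0000
Node ud (S = 67.92): continuation = 1/1.08·[0.3714·0.0000 + 0.6286·0.0000] = 0.0000; exercise value = 0.0000 ≤ continuation, so V_ud = 0.0000
Node dd (S = 49.64): continuation = 1/1.08·[0.3714·0.0000 + 0.6286·15.8444] = 9.2216; exercise value = 13.3625 > continuation, so V_dd = 13.3625 (exercise)
Node u (S = 71.5): continuation = 1/1.08·[0.3714·0.0000 + 0.6286·0.0000] = 0.0000; exercise value = 0.0000 ≤ continuation, so V_u = 0.0000
Node d (S = 52.25): continuation = 1/1.08·[0.3714·0.0000 + 0.6286·13.3625] = 7.7771; exercise value = 10.7500 > continuation, so V_d = 10.7500 (exercise)
Node 0 (S = 55): continuation = 1/1.08·[0.3714·0.0000 + 0.6286·10.7500] = 6.2566; exercise value = 8.0000 > continuation, so V_0 = 8.0000 (exercise)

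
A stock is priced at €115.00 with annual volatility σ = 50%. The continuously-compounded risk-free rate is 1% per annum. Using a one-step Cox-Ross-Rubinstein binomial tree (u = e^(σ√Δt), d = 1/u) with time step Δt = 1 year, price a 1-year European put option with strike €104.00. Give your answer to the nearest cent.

CRR parameters: u = e^(σ√Δt) = e^(0.5·√1) = 1.6487, d = 1/u = 0.6065
Per-period rate: rΔt = 0.01·1 = 0.01, so R = e^0.01 = 1.0101
Risk-neutral probability p = (e^0.01 − 0.6065)/(1.6487 − 0.6065) = 0.4035/1.0422 = 0.3872
Terminal stock prices: S_u = 189.6, S_d = 69.75
Terminal payoffs (K − S): max(-85.6, 0) = 0, max(34.25, 0) = 34.25
Node 0 (S = 115): V_0 = e^(−0.01)·[0.3872·0.0000 + 0.6128·34.2490] = 20.7795

€20.78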